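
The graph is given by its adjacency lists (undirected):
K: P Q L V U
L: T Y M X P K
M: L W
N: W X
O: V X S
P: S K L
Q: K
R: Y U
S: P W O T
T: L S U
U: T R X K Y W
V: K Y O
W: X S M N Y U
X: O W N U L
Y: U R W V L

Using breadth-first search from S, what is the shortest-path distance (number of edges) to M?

2

Level 0: S
Level 1: O, P, T, W
Level 2: K, L, M, N, U, V, X, Y
Level 3: Q, R
M first appears at level 2.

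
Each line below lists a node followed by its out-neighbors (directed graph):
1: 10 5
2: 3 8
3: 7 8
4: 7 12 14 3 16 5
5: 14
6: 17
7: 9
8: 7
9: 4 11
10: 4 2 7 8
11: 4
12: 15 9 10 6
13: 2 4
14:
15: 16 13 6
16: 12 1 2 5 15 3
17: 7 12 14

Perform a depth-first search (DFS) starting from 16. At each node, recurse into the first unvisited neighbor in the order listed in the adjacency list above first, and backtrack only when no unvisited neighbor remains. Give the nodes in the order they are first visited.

16, 12, 15, 13, 2, 3, 7, 9, 4, 14, 5, 11, 8, 6, 17, 10, 1

Visit 16
16 → 12
12 → 15
15 → 13
13 → 2
2 → 3
3 → 7
7 → 9
9 → 4
4 → 14
4 → 5
9 → 11
3 → 8
15 → 6
6 → 17
12 → 10
16 → 1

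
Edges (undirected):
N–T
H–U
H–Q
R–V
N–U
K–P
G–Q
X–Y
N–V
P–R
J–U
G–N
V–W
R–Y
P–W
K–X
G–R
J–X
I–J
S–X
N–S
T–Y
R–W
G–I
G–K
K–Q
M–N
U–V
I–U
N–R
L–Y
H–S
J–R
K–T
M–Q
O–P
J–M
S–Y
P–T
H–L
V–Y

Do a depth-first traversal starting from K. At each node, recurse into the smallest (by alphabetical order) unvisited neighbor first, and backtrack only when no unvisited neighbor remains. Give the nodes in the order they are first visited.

K, G, I, J, M, N, R, P, O, T, Y, L, H, Q, S, X, U, V, W

Visit K
K → G
G → I
I → J
J → M
M → N
N → R
R → P
P → O
P → T
T → Y
Y → L
L → H
H → Q
H → S
S → X
H → U
U → V
V → W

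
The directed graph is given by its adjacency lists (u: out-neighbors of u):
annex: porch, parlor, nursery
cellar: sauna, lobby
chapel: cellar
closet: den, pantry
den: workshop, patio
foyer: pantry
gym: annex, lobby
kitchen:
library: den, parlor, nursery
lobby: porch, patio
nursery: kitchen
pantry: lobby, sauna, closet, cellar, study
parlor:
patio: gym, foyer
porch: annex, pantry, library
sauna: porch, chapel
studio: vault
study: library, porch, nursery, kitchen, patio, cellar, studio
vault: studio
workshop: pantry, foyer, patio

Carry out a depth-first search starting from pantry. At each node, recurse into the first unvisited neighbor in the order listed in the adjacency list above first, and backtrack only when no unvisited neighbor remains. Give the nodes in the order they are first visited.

pantry → lobby → porch → annex → parlor → nursery → kitchen → library → den → workshop → foyer → patio → gym → sauna → chapel → cellar → closet → study → studio → vault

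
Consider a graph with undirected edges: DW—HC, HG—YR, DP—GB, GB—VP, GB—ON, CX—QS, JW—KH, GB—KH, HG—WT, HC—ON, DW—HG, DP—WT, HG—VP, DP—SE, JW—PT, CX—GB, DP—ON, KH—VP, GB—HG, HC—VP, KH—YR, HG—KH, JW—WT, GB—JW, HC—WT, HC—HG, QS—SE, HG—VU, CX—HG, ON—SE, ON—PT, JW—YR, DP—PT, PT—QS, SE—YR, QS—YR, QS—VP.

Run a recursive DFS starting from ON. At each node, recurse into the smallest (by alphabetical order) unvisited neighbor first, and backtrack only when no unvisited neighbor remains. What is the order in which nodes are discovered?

ON, DP, GB, CX, HG, DW, HC, VP, KH, JW, PT, QS, SE, YR, WT, VU

Visit ON
ON → DP
DP → GB
GB → CX
CX → HG
HG → DW
DW → HC
HC → VP
VP → KH
KH → JW
JW → PT
PT → QS
QS → SE
SE → YR
JW → WT
HG → VU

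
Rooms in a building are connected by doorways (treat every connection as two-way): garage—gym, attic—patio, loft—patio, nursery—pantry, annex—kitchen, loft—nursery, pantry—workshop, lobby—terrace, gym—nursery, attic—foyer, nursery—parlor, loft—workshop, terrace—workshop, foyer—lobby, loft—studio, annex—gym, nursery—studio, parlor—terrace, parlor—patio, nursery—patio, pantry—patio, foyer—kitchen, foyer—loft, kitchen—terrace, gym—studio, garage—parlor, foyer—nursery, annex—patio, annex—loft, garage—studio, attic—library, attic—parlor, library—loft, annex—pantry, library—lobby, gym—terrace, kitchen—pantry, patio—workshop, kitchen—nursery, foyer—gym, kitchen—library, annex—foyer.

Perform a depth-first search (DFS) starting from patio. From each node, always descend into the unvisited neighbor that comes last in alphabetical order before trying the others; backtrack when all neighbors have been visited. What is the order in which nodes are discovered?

Visit patio
patio → workshop
workshop → terrace
terrace → parlor
parlor → nursery
nursery → studio
studio → loft
loft → library
library → lobby
lobby → foyer
foyer → kitchen
kitchen → pantry
pantry → annex
annex → gym
gym → garage
foyer → attic

patio, workshop, terrace, parlor, nursery, studio, loft, library, lobby, foyer, kitchen, pantry, annex, gym, garage, attic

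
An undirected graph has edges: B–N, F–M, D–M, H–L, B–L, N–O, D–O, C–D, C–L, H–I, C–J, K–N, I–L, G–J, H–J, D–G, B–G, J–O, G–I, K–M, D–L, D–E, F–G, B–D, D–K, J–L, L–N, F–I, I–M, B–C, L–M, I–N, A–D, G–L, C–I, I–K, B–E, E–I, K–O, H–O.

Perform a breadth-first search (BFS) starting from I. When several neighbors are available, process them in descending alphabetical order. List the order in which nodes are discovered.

Visit I; enqueue N, M, L, K, H, G, F, E, C → queue [N, M, L, K, H, G, F, E, C]
Visit N; enqueue O, B → queue [M, L, K, H, G, F, E, C, O, B]
Visit M; enqueue D → queue [L, K, H, G, F, E, C, O, B, D]
Visit L; enqueue J → queue [K, H, G, F, E, C, O, B, D, J]
Visit K → queue [H, G, F, E, C, O, B, D, J]
Visit H → queue [G, F, E, C, O, B, D, J]
Visit G → queue [F, E, C, O, B, D, J]
Visit F → queue [E, C, O, B, D, J]
Visit E → queue [C, O, B, D, J]
Visit C → queue [O, B, D, J]
Visit O → queue [B, D, J]
Visit B → queue [D, J]
Visit D; enqueue A → queue [J, A]
Visit J → queue [A]
Visit A → queue []

I, N, M, L, K, H, G, F, E, C, O, B, D, J, A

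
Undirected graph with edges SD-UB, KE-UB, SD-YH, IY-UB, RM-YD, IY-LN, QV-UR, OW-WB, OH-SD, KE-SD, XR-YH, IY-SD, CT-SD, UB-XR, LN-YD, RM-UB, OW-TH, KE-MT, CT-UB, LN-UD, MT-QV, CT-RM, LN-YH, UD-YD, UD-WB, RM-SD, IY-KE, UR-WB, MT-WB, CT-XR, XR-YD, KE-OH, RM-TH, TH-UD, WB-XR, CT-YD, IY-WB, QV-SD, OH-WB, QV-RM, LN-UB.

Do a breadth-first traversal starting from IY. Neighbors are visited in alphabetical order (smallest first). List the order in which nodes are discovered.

Visit IY; enqueue KE, LN, SD, UB, WB → queue [KE, LN, SD, UB, WB]
Visit KE; enqueue MT, OH → queue [LN, SD, UB, WB, MT, OH]
Visit LN; enqueue UD, YD, YH → queue [SD, UB, WB, MT, OH, UD, YD, YH]
Visit SD; enqueue CT, QV, RM → queue [UB, WB, MT, OH, UD, YD, YH, CT, QV, RM]
Visit UB; enqueue XR → queue [WB, MT, OH, UD, YD, YH, CT, QV, RM, XR]
Visit WB; enqueue OW, UR → queue [MT, OH, UD, YD, YH, CT, QV, RM, XR, OW, UR]
Visit MT → queue [OH, UD, YD, YH, CT, QV, RM, XR, OW, UR]
Visit OH → queue [UD, YD, YH, CT, QV, RM, XR, OW, UR]
Visit UD; enqueue TH → queue [YD, YH, CT, QV, RM, XR, OW, UR, TH]
Visit YD → queue [YH, CT, QV, RM, XR, OW, UR, TH]
Visit YH → queue [CT, QV, RM, XR, OW, UR, TH]
Visit CT → queue [QV, RM, XR, OW, UR, TH]
Visit QV → queue [RM, XR, OW, UR, TH]
Visit RM → queue [XR, OW, UR, TH]
Visit XR → queue [OW, UR, TH]
Visit OW → queue [UR, TH]
Visit UR → queue [TH]
Visit TH → queue []

IY → KE → LN → SD → UB → WB → MT → OH → UD → YD → YH → CT → QV → RM → XR → OW → UR → TH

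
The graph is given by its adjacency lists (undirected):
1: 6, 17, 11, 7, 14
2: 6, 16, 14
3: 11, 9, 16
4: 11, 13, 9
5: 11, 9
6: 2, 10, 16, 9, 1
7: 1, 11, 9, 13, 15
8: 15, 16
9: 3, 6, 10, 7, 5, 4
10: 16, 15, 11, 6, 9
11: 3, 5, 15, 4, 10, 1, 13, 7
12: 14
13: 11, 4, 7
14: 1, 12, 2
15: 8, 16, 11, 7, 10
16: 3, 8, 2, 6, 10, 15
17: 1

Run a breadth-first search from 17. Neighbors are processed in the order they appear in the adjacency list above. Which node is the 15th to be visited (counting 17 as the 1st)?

13

Visit 17; enqueue 1 → queue [1]
Visit 1; enqueue 6, 11, 7, 14 → queue [6, 11, 7, 14]
Visit 6; enqueue 2, 10, 16, 9 → queue [11, 7, 14, 2, 10, 16, 9]
Visit 11; enqueue 3, 5, 15, 4, 13 → queue [7, 14, 2, 10, 16, 9, 3, 5, 15, 4, 13]
Visit 7 → queue [14, 2, 10, 16, 9, 3, 5, 15, 4, 13]
Visit 14; enqueue 12 → queue [2, 10, 16, 9, 3, 5, 15, 4, 13, 12]
Visit 2 → queue [10, 16, 9, 3, 5, 15, 4, 13, 12]
Visit 10 → queue [16, 9, 3, 5, 15, 4, 13, 12]
Visit 16; enqueue 8 → queue [9, 3, 5, 15, 4, 13, 12, 8]
Visit 9 → queue [3, 5, 15, 4, 13, 12, 8]
Visit 3 → queue [5, 15, 4, 13, 12, 8]
Visit 5 → queue [15, 4, 13, 12, 8]
Visit 15 → queue [4, 13, 12, 8]
Visit 4 → queue [13, 12, 8]
Visit 13 → queue [12, 8]
Visit 12 → queue [8]
Visit 8 → queue []

Visit order: 17, 1, 6, 11, 7, 14, 2, 10, 16, 9, 3, 5, 15, 4, 13, 12, 8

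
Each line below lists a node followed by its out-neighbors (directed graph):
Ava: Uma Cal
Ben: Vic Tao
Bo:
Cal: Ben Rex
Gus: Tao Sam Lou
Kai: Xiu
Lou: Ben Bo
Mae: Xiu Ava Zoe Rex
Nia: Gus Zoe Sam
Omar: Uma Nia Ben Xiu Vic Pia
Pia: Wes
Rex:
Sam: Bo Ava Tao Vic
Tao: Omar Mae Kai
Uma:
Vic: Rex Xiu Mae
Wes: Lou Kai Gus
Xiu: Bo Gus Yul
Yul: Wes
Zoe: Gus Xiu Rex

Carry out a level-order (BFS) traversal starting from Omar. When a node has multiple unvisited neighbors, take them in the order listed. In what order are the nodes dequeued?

Omar -> Uma -> Nia -> Ben -> Xiu -> Vic -> Pia -> Gus -> Zoe -> Sam -> Tao -> Bo -> Yul -> Rex -> Mae -> Wes -> Lou -> Ava -> Kai -> Cal

Visit Omar; enqueue Uma, Nia, Ben, Xiu, Vic, Pia → queue [Uma, Nia, Ben, Xiu, Vic, Pia]
Visit Uma → queue [Nia, Ben, Xiu, Vic, Pia]
Visit Nia; enqueue Gus, Zoe, Sam → queue [Ben, Xiu, Vic, Pia, Gus, Zoe, Sam]
Visit Ben; enqueue Tao → queue [Xiu, Vic, Pia, Gus, Zoe, Sam, Tao]
Visit Xiu; enqueue Bo, Yul → queue [Vic, Pia, Gus, Zoe, Sam, Tao, Bo, Yul]
Visit Vic; enqueue Rex, Mae → queue [Pia, Gus, Zoe, Sam, Tao, Bo, Yul, Rex, Mae]
Visit Pia; enqueue Wes → queue [Gus, Zoe, Sam, Tao, Bo, Yul, Rex, Mae, Wes]
Visit Gus; enqueue Lou → queue [Zoe, Sam, Tao, Bo, Yul, Rex, Mae, Wes, Lou]
Visit Zoe → queue [Sam, Tao, Bo, Yul, Rex, Mae, Wes, Lou]
Visit Sam; enqueue Ava → queue [Tao, Bo, Yul, Rex, Mae, Wes, Lou, Ava]
Visit Tao; enqueue Kai → queue [Bo, Yul, Rex, Mae, Wes, Lou, Ava, Kai]
Visit Bo → queue [Yul, Rex, Mae, Wes, Lou, Ava, Kai]
Visit Yul → queue [Rex, Mae, Wes, Lou, Ava, Kai]
Visit Rex → queue [Mae, Wes, Lou, Ava, Kai]
Visit Mae → queue [Wes, Lou, Ava, Kai]
Visit Wes → queue [Lou, Ava, Kai]
Visit Lou → queue [Ava, Kai]
Visit Ava; enqueue Cal → queue [Kai, Cal]
Visit Kai → queue [Cal]
Visit Cal → queue []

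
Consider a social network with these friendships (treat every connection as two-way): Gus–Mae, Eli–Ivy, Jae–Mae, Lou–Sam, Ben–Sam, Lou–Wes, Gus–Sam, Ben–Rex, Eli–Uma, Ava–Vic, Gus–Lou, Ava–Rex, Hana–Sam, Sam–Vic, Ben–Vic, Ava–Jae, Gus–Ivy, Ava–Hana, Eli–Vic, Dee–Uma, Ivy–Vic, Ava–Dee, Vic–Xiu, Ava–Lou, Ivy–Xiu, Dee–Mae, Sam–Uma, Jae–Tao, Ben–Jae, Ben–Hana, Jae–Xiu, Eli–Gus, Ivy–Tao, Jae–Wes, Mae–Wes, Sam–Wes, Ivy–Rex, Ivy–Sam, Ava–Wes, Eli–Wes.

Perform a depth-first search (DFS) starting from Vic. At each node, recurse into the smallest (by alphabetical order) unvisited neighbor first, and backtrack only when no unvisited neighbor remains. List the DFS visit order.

Vic Ava Dee Mae Gus Eli Ivy Rex Ben Hana Sam Lou Wes Jae Tao Xiu Uma

Visit Vic
Vic → Ava
Ava → Dee
Dee → Mae
Mae → Gus
Gus → Eli
Eli → Ivy
Ivy → Rex
Rex → Ben
Ben → Hana
Hana → Sam
Sam → Lou
Lou → Wes
Wes → Jae
Jae → Tao
Jae → Xiu
Sam → Uma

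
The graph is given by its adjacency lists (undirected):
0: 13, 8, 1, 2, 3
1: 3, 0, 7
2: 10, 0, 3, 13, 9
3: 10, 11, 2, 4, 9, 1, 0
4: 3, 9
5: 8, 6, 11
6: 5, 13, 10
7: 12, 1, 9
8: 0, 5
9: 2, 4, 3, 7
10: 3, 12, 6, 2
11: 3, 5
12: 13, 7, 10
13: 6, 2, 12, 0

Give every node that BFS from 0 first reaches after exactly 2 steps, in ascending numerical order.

4, 5, 6, 7, 9, 10, 11, 12

Level 0: 0
Level 1: 1, 2, 3, 8, 13
Level 2: 4, 5, 6, 7, 9, 10, 11, 12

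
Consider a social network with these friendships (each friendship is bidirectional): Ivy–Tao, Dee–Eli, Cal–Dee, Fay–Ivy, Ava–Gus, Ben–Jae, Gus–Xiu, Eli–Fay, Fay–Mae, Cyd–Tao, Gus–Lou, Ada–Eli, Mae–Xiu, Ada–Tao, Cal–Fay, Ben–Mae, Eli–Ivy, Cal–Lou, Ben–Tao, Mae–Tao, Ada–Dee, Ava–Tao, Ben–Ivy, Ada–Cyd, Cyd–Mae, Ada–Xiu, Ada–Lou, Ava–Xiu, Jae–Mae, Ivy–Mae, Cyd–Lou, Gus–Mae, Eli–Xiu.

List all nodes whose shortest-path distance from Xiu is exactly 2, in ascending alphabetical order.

Ben, Cyd, Dee, Fay, Ivy, Jae, Lou, Tao

Level 0: Xiu
Level 1: Ada, Ava, Eli, Gus, Mae
Level 2: Ben, Cyd, Dee, Fay, Ivy, Jae, Lou, Tao
Level 3: Cal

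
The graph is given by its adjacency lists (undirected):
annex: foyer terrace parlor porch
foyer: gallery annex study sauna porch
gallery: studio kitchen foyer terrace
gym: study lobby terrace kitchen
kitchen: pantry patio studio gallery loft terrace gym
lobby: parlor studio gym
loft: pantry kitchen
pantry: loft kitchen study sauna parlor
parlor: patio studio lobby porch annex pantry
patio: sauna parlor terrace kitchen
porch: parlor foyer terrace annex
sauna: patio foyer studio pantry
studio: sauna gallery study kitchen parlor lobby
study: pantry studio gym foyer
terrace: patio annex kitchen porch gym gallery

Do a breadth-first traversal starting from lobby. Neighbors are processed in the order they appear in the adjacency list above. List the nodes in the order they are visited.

lobby, parlor, studio, gym, patio, porch, annex, pantry, sauna, gallery, study, kitchen, terrace, foyer, loft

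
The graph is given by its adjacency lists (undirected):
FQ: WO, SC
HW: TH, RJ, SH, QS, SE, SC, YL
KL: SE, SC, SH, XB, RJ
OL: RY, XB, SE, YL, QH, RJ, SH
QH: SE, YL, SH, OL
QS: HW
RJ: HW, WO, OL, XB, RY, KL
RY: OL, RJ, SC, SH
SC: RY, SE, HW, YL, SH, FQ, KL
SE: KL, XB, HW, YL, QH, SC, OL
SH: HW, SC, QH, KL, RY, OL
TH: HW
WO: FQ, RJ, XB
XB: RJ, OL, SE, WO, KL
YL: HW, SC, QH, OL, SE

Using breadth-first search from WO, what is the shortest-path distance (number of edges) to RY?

2

Level 0: WO
Level 1: FQ, RJ, XB
Level 2: HW, KL, OL, RY, SC, SE
Level 3: QH, QS, SH, TH, YL
RY first appears at level 2.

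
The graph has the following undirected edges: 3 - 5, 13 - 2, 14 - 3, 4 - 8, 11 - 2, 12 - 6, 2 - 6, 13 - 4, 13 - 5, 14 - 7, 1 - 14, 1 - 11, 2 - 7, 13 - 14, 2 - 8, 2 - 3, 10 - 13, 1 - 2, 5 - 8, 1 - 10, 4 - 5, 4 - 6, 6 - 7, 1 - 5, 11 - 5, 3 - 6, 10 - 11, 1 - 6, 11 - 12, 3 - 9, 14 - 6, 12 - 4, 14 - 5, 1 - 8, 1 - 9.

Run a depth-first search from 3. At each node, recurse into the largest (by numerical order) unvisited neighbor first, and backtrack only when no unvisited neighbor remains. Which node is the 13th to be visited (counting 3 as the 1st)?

1

Visit 3
3 → 14
14 → 13
13 → 10
10 → 11
11 → 12
12 → 6
6 → 7
7 → 2
2 → 8
8 → 5
5 → 4
5 → 1
1 → 9

Visit order: 3, 14, 13, 10, 11, 12, 6, 7, 2, 8, 5, 4, 1, 9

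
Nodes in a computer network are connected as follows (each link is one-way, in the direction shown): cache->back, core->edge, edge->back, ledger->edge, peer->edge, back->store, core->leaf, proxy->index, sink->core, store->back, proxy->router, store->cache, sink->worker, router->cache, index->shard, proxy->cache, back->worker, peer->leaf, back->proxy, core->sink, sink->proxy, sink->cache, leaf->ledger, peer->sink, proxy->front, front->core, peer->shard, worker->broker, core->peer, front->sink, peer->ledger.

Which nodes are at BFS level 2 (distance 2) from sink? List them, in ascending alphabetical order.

back, broker, edge, front, index, leaf, peer, router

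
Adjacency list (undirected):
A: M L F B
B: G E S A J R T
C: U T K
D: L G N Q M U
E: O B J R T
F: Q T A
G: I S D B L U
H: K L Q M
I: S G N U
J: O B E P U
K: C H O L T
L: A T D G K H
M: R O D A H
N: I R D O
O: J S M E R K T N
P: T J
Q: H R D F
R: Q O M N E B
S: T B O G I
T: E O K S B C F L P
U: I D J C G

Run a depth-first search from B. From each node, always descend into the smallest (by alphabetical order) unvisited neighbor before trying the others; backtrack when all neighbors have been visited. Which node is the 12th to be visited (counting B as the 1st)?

P

Visit B
B → A
A → F
F → Q
Q → D
D → G
G → I
I → N
N → O
O → E
E → J
J → P
P → T
T → C
C → K
K → H
H → L
H → M
M → R
C → U
T → S

Visit order: B, A, F, Q, D, G, I, N, O, E, J, P, T, C, K, H, L, M, R, U, S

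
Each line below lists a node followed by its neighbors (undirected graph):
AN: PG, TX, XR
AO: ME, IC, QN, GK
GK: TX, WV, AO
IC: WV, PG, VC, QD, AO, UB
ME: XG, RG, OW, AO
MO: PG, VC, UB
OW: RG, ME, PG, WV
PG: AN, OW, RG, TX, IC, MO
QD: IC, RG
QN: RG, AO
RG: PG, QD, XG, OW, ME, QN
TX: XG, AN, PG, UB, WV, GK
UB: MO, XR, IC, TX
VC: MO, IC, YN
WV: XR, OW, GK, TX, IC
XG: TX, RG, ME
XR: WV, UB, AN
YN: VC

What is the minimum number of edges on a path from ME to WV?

Level 0: ME
Level 1: AO, OW, RG, XG
Level 2: GK, IC, PG, QD, QN, TX, WV
Level 3: AN, MO, UB, VC, XR
Level 4: YN
WV first appears at level 2.

2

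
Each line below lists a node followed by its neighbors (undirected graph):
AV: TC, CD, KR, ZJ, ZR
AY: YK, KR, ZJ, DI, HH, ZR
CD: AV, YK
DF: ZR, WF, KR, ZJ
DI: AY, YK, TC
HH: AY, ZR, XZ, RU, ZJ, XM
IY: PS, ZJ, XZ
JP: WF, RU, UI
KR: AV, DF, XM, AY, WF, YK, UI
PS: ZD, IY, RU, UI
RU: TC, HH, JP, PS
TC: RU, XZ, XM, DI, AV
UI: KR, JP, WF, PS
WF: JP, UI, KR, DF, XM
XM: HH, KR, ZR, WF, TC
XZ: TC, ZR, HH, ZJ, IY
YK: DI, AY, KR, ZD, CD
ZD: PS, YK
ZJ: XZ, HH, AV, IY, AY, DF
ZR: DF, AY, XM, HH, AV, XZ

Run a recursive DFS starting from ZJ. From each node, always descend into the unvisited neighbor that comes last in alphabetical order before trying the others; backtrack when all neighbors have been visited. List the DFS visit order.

ZJ, XZ, ZR, XM, WF, UI, PS, ZD, YK, KR, DF, AY, HH, RU, TC, DI, AV, CD, JP, IY

Visit ZJ
ZJ → XZ
XZ → ZR
ZR → XM
XM → WF
WF → UI
UI → PS
PS → ZD
ZD → YK
YK → KR
KR → DF
KR → AY
AY → HH
HH → RU
RU → TC
TC → DI
TC → AV
AV → CD
RU → JP
PS → IY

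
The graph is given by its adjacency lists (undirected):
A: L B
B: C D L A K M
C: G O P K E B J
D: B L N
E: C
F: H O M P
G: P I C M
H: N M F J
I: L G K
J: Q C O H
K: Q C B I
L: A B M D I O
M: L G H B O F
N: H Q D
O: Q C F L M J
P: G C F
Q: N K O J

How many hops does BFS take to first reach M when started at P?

2

Level 0: P
Level 1: C, F, G
Level 2: B, E, H, I, J, K, M, O
Level 3: A, D, L, N, Q
M first appears at level 2.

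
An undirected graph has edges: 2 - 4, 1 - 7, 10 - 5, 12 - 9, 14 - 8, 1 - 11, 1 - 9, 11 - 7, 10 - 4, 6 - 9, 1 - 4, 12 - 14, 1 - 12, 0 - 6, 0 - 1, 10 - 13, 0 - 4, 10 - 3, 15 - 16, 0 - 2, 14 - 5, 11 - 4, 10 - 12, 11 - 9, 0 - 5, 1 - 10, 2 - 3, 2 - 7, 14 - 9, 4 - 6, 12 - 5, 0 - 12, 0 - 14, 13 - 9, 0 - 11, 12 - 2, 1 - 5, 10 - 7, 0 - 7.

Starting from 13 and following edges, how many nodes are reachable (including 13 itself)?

15

BFS from 13 visits: 13, 10, 9, 12, 7, 5, 4, 3, 1, 14, 11, 6, 2, 0, 8
Reachable nodes: 15 of 17 total.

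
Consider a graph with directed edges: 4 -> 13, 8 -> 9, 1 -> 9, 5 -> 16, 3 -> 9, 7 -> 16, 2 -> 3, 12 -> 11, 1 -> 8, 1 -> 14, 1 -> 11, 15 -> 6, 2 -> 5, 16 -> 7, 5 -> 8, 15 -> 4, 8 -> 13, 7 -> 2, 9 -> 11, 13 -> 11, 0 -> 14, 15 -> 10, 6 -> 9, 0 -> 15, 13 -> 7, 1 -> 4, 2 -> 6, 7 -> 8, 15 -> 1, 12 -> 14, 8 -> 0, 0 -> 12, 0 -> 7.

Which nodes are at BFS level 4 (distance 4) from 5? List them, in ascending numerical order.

Level 0: 5
Level 1: 8, 16
Level 2: 0, 7, 9, 13
Level 3: 2, 11, 12, 14, 15
Level 4: 1, 3, 4, 6, 10

1, 3, 4, 6, 10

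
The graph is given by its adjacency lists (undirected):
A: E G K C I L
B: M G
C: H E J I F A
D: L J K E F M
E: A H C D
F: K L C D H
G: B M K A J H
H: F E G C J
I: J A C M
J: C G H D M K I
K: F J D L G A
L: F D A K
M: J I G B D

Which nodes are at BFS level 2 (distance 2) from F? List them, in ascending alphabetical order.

Level 0: F
Level 1: C, D, H, K, L
Level 2: A, E, G, I, J, M
Level 3: B

A, E, G, I, J, M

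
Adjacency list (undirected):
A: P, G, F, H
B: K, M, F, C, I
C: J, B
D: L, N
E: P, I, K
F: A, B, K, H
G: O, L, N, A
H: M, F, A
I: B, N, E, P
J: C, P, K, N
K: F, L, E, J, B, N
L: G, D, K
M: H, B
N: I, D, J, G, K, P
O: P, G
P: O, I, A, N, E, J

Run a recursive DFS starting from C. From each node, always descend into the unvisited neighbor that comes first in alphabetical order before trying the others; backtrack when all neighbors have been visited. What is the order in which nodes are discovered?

C, B, F, A, G, L, D, N, I, E, K, J, P, O, H, M

Visit C
C → B
B → F
F → A
A → G
G → L
L → D
D → N
N → I
I → E
E → K
K → J
J → P
P → O
A → H
H → M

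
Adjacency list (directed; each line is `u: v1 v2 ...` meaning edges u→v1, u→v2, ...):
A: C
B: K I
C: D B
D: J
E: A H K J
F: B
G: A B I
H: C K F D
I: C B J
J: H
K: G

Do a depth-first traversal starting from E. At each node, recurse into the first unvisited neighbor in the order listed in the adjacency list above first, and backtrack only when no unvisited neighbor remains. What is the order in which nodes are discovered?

E -> A -> C -> D -> J -> H -> K -> G -> B -> I -> F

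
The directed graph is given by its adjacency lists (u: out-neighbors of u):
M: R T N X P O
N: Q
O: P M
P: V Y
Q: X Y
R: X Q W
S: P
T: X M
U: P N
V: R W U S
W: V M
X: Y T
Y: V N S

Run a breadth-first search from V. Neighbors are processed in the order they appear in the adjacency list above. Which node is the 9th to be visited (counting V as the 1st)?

P

Visit V; enqueue R, W, U, S → queue [R, W, U, S]
Visit R; enqueue X, Q → queue [W, U, S, X, Q]
Visit W; enqueue M → queue [U, S, X, Q, M]
Visit U; enqueue P, N → queue [S, X, Q, M, P, N]
Visit S → queue [X, Q, M, P, N]
Visit X; enqueue Y, T → queue [Q, M, P, N, Y, T]
Visit Q → queue [M, P, N, Y, T]
Visit M; enqueue O → queue [P, N, Y, T, O]
Visit P → queue [N, Y, T, O]
Visit N → queue [Y, T, O]
Visit Y → queue [T, O]
Visit T → queue [O]
Visit O → queue []

Visit order: V, R, W, U, S, X, Q, M, P, N, Y, T, O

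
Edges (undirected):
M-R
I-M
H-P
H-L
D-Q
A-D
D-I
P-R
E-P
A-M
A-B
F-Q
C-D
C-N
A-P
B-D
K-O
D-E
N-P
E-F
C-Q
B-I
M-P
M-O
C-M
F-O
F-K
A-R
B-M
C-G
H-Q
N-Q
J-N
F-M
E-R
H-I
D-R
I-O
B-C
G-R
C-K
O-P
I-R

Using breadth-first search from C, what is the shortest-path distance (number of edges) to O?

2

Level 0: C
Level 1: B, D, G, K, M, N, Q
Level 2: A, E, F, H, I, J, O, P, R
Level 3: L
O first appears at level 2.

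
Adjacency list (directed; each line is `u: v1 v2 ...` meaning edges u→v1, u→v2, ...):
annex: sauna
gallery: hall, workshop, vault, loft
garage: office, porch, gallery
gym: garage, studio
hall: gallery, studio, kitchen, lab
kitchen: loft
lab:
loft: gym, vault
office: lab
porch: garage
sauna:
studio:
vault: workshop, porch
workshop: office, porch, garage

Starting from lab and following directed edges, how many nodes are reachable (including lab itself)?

BFS from lab visits: lab
Reachable nodes: 1 of 14 total.

1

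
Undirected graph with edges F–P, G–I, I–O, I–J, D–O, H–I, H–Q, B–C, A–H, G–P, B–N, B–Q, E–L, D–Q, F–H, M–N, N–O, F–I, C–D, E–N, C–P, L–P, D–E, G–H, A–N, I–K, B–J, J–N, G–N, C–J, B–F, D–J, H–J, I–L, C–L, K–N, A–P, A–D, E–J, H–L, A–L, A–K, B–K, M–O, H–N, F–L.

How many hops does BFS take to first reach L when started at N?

2

Level 0: N
Level 1: A, B, E, G, H, J, K, M, O
Level 2: C, D, F, I, L, P, Q
L first appears at level 2.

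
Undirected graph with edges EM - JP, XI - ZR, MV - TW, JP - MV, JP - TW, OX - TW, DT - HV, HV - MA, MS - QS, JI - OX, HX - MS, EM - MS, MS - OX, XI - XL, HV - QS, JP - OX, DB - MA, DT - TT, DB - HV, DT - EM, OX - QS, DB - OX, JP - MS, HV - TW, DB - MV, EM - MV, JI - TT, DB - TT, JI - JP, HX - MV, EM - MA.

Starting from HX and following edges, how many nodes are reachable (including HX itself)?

BFS from HX visits: HX, MS, MV, EM, JP, OX, QS, DB, TW, DT, MA, JI, HV, TT
Reachable nodes: 14 of 17 total.

14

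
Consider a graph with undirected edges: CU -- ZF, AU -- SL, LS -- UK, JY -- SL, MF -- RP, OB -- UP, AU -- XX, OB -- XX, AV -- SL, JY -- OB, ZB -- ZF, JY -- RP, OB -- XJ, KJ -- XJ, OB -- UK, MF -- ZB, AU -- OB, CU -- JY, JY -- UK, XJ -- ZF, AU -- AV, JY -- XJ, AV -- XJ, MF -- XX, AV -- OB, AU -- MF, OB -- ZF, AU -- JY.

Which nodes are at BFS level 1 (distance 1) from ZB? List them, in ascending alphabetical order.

MF, ZF

Level 0: ZB
Level 1: MF, ZF
Level 2: AU, CU, OB, RP, XJ, XX
Level 3: AV, JY, KJ, SL, UK, UP
Level 4: LS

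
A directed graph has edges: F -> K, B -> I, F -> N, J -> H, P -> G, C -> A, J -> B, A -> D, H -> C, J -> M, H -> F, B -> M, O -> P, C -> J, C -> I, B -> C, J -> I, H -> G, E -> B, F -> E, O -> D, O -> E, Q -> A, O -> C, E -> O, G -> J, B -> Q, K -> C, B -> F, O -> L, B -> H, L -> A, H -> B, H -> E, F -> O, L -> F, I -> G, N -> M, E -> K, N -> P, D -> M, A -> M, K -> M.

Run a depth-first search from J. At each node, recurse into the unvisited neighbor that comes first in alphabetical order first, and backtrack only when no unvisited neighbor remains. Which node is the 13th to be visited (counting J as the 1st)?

Visit J
J → B
B → C
C → A
A → D
D → M
C → I
I → G
B → F
F → E
E → K
E → O
O → L
O → P
F → N
B → H
B → Q

Visit order: J, B, C, A, D, M, I, G, F, E, K, O, L, P, N, H, Q

L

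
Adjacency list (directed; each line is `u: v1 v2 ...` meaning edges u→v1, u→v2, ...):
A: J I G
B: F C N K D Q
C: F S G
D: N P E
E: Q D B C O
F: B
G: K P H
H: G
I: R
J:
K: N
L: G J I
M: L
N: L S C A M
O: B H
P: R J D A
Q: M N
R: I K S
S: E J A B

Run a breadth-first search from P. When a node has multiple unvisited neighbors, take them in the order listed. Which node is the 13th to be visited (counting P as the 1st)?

Visit P; enqueue R, J, D, A → queue [R, J, D, A]
Visit R; enqueue I, K, S → queue [J, D, A, I, K, S]
Visit J → queue [D, A, I, K, S]
Visit D; enqueue N, E → queue [A, I, K, S, N, E]
Visit A; enqueue G → queue [I, K, S, N, E, G]
Visit I → queue [K, S, N, E, G]
Visit K → queue [S, N, E, G]
Visit S; enqueue B → queue [N, E, G, B]
Visit N; enqueue L, C, M → queue [E, G, B, L, C, M]
Visit E; enqueue Q, O → queue [G, B, L, C, M, Q, O]
Visit G; enqueue H → queue [B, L, C, M, Q, O, H]
Visit B; enqueue F → queue [L, C, M, Q, O, H, F]
Visit L → queue [C, M, Q, O, H, F]
Visit C → queue [M, Q, O, H, F]
Visit M → queue [Q, O, H, F]
Visit Q → queue [O, H, F]
Visit O → queue [H, F]
Visit H → queue [F]
Visit F → queue []

Visit order: P, R, J, D, A, I, K, S, N, E, G, B, L, C, M, Q, O, H, F

L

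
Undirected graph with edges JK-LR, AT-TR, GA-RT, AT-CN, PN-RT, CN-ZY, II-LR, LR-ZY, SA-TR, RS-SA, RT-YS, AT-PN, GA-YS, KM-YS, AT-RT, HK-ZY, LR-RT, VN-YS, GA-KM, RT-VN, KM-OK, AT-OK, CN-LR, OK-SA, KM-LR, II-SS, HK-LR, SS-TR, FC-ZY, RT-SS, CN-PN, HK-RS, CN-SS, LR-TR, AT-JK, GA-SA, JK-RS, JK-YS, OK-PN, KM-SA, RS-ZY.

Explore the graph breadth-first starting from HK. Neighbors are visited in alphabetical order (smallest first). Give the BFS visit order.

HK -> LR -> RS -> ZY -> CN -> II -> JK -> KM -> RT -> TR -> SA -> FC -> AT -> PN -> SS -> YS -> GA -> OK -> VN

Visit HK; enqueue LR, RS, ZY → queue [LR, RS, ZY]
Visit LR; enqueue CN, II, JK, KM, RT, TR → queue [RS, ZY, CN, II, JK, KM, RT, TR]
Visit RS; enqueue SA → queue [ZY, CN, II, JK, KM, RT, TR, SA]
Visit ZY; enqueue FC → queue [CN, II, JK, KM, RT, TR, SA, FC]
Visit CN; enqueue AT, PN, SS → queue [II, JK, KM, RT, TR, SA, FC, AT, PN, SS]
Visit II → queue [JK, KM, RT, TR, SA, FC, AT, PN, SS]
Visit JK; enqueue YS → queue [KM, RT, TR, SA, FC, AT, PN, SS, YS]
Visit KM; enqueue GA, OK → queue [RT, TR, SA, FC, AT, PN, SS, YS, GA, OK]
Visit RT; enqueue VN → queue [TR, SA, FC, AT, PN, SS, YS, GA, OK, VN]
Visit TR → queue [SA, FC, AT, PN, SS, YS, GA, OK, VN]
Visit SA → queue [FC, AT, PN, SS, YS, GA, OK, VN]
Visit FC → queue [AT, PN, SS, YS, GA, OK, VN]
Visit AT → queue [PN, SS, YS, GA, OK, VN]
Visit PN → queue [SS, YS, GA, OK, VN]
Visit SS → queue [YS, GA, OK, VN]
Visit YS → queue [GA, OK, VN]
Visit GA → queue [OK, VN]
Visit OK → queue [VN]
Visit VN → queue []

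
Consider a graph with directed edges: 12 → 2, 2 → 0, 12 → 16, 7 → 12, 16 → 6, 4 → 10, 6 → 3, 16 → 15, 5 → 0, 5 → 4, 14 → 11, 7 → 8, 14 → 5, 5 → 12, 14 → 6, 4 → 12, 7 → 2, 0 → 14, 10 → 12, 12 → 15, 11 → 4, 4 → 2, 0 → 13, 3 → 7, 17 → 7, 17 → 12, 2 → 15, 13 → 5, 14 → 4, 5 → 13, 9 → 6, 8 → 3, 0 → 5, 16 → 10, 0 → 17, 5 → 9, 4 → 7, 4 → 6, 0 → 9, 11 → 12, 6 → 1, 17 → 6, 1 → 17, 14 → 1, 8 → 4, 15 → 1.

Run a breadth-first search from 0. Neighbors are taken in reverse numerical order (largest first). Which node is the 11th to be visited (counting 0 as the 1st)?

4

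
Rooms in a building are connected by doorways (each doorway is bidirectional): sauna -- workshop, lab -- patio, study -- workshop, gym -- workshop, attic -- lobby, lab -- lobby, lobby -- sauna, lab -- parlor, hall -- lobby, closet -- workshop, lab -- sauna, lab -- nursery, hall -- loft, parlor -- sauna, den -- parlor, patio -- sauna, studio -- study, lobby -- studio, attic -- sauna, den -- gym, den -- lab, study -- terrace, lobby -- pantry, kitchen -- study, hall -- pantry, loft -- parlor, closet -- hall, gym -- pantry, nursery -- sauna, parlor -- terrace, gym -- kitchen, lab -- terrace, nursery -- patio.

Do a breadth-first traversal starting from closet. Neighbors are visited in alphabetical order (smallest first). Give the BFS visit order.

closet, hall, workshop, lobby, loft, pantry, gym, sauna, study, attic, lab, studio, parlor, den, kitchen, nursery, patio, terrace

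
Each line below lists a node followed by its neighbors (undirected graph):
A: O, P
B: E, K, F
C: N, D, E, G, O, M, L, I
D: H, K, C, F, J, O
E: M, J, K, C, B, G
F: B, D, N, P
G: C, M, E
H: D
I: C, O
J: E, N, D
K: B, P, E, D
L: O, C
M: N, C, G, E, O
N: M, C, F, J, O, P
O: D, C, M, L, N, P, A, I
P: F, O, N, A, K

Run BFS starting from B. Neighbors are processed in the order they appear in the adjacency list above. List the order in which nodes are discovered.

Visit B; enqueue E, K, F → queue [E, K, F]
Visit E; enqueue M, J, C, G → queue [K, F, M, J, C, G]
Visit K; enqueue P, D → queue [F, M, J, C, G, P, D]
Visit F; enqueue N → queue [M, J, C, G, P, D, N]
Visit M; enqueue O → queue [J, C, G, P, D, N, O]
Visit J → queue [C, G, P, D, N, O]
Visit C; enqueue L, I → queue [G, P, D, N, O, L, I]
Visit G → queue [P, D, N, O, L, I]
Visit P; enqueue A → queue [D, N, O, L, I, A]
Visit D; enqueue H → queue [N, O, L, I, A, H]
Visit N → queue [O, L, I, A, H]
Visit O → queue [L, I, A, H]
Visit L → queue [I, A, H]
Visit I → queue [A, H]
Visit A → queue [H]
Visit H → queue []

B, E, K, F, M, J, C, G, P, D, N, O, L, I, A, H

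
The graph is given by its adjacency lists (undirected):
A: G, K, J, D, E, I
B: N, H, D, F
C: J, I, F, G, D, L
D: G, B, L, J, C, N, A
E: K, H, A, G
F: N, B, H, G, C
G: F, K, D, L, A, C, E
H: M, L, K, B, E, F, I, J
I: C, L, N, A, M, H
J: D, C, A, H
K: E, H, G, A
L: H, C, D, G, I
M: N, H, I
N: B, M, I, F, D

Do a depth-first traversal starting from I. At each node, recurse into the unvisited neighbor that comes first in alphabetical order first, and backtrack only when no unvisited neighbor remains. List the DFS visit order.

I → A → D → B → F → C → G → E → H → J → K → L → M → N

Visit I
I → A
A → D
D → B
B → F
F → C
C → G
G → E
E → H
H → J
H → K
H → L
H → M
M → N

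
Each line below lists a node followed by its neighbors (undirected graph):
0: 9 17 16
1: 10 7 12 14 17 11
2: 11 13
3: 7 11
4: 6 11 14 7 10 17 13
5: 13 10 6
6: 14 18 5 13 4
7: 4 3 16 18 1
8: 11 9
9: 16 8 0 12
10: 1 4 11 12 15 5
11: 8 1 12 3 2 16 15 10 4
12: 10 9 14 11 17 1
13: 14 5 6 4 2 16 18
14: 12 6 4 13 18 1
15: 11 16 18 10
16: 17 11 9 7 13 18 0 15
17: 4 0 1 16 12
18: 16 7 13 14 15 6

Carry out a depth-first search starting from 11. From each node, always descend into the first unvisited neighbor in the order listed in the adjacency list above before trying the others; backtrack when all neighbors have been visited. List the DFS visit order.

Visit 11
11 → 8
8 → 9
9 → 16
16 → 17
17 → 4
4 → 6
6 → 14
14 → 12
12 → 10
10 → 1
1 → 7
7 → 3
7 → 18
18 → 13
13 → 5
13 → 2
18 → 15
17 → 0

11 → 8 → 9 → 16 → 17 → 4 → 6 → 14 → 12 → 10 → 1 → 7 → 3 → 18 → 13 → 5 → 2 → 15 → 0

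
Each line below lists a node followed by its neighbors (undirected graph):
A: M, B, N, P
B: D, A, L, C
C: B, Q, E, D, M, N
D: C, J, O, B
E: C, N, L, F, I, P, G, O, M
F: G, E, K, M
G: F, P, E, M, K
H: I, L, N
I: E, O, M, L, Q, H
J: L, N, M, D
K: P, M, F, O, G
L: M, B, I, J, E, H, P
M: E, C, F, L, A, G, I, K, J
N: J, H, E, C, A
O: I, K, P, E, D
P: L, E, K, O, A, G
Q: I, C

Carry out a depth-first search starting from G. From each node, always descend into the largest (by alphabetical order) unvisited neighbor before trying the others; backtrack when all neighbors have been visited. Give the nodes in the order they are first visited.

G, P, O, K, M, L, J, N, H, I, Q, C, E, F, D, B, A

Visit G
G → P
P → O
O → K
K → M
M → L
L → J
J → N
N → H
H → I
I → Q
Q → C
C → E
E → F
C → D
D → B
B → A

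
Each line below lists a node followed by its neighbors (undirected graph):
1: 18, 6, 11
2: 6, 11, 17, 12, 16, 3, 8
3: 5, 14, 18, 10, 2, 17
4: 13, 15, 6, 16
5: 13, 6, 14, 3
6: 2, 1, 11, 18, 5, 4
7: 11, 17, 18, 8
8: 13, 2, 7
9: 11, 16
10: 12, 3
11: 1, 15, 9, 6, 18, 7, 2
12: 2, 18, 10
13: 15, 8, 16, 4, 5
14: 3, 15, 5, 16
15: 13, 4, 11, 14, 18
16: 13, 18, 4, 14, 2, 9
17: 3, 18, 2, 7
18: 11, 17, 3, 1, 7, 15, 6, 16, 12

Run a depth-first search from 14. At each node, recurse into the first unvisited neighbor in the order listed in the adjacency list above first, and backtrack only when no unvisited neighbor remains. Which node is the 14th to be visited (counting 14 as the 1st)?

Visit 14
14 → 3
3 → 5
5 → 13
13 → 15
15 → 4
4 → 6
6 → 2
2 → 11
11 → 1
1 → 18
18 → 17
17 → 7
7 → 8
18 → 16
16 → 9
18 → 12
12 → 10

Visit order: 14, 3, 5, 13, 15, 4, 6, 2, 11, 1, 18, 17, 7, 8, 16, 9, 12, 10

8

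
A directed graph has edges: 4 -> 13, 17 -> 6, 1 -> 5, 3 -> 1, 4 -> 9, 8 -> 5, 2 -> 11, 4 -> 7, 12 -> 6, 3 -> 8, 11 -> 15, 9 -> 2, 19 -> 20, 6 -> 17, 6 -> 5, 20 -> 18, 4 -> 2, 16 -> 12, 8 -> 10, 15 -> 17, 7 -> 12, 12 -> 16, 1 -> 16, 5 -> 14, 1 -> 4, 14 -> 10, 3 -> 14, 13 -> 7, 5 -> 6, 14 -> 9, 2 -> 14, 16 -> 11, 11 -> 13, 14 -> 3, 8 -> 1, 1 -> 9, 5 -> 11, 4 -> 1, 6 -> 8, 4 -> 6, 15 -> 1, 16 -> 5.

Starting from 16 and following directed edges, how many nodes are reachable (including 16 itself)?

17

BFS from 16 visits: 16, 12, 11, 5, 6, 15, 13, 14, 17, 8, 1, 7, 10, 9, 3, 4, 2
Reachable nodes: 17 of 20 total.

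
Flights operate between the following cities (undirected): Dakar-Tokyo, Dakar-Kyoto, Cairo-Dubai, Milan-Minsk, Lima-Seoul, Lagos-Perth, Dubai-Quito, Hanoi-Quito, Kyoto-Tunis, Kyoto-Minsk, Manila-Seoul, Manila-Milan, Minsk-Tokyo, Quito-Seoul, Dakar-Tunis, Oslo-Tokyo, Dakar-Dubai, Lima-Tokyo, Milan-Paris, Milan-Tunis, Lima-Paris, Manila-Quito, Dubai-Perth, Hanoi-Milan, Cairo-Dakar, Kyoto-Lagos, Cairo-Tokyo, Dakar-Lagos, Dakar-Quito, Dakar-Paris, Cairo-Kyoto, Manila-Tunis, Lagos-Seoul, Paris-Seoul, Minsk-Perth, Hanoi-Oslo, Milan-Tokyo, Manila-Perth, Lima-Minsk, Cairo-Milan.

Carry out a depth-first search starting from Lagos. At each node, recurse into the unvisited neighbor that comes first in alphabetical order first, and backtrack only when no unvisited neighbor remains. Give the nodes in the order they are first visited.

Lagos, Dakar, Cairo, Dubai, Perth, Manila, Milan, Hanoi, Oslo, Tokyo, Lima, Minsk, Kyoto, Tunis, Paris, Seoul, Quito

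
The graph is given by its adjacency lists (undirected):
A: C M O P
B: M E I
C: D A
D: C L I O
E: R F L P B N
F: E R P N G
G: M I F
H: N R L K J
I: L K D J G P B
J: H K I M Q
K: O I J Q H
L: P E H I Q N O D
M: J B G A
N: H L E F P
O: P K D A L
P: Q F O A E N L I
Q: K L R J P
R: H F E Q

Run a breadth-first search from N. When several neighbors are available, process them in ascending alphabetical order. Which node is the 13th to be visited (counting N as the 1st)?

I

Visit N; enqueue E, F, H, L, P → queue [E, F, H, L, P]
Visit E; enqueue B, R → queue [F, H, L, P, B, R]
Visit F; enqueue G → queue [H, L, P, B, R, G]
Visit H; enqueue J, K → queue [L, P, B, R, G, J, K]
Visit L; enqueue D, I, O, Q → queue [P, B, R, G, J, K, D, I, O, Q]
Visit P; enqueue A → queue [B, R, G, J, K, D, I, O, Q, A]
Visit B; enqueue M → queue [R, G, J, K, D, I, O, Q, A, M]
Visit R → queue [G, J, K, D, I, O, Q, A, M]
Visit G → queue [J, K, D, I, O, Q, A, M]
Visit J → queue [K, D, I, O, Q, A, M]
Visit K → queue [D, I, O, Q, A, M]
Visit D; enqueue C → queue [I, O, Q, A, M, C]
Visit I → queue [O, Q, A, M, C]
Visit O → queue [Q, A, M, C]
Visit Q → queue [A, M, C]
Visit A → queue [M, C]
Visit M → queue [C]
Visit C → queue []

Visit order: N, E, F, H, L, P, B, R, G, J, K, D, I, O, Q, A, M, C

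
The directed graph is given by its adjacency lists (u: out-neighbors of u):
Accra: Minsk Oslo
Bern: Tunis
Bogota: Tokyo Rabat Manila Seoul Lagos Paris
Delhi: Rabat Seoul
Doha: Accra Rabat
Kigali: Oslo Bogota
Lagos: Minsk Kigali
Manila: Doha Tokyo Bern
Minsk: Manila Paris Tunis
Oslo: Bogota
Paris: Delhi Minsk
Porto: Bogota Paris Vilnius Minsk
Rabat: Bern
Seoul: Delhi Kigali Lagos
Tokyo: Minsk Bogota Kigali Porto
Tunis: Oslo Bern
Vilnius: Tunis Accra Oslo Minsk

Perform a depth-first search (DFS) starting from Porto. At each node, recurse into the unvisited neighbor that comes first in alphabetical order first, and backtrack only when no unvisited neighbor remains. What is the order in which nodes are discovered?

Porto → Bogota → Lagos → Kigali → Oslo → Minsk → Manila → Bern → Tunis → Doha → Accra → Rabat → Tokyo → Paris → Delhi → Seoul → Vilnius

Visit Porto
Porto → Bogota
Bogota → Lagos
Lagos → Kigali
Kigali → Oslo
Lagos → Minsk
Minsk → Manila
Manila → Bern
Bern → Tunis
Manila → Doha
Doha → Accra
Doha → Rabat
Manila → Tokyo
Minsk → Paris
Paris → Delhi
Delhi → Seoul
Porto → Vilnius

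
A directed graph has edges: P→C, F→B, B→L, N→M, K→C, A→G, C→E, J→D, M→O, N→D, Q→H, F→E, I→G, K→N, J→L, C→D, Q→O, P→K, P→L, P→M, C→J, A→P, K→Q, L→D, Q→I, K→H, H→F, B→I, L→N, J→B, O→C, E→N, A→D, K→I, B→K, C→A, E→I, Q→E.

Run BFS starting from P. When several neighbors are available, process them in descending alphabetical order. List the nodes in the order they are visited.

P, M, L, K, C, O, N, D, Q, I, H, J, E, A, G, F, B

Visit P; enqueue M, L, K, C → queue [M, L, K, C]
Visit M; enqueue O → queue [L, K, C, O]
Visit L; enqueue N, D → queue [K, C, O, N, D]
Visit K; enqueue Q, I, H → queue [C, O, N, D, Q, I, H]
Visit C; enqueue J, E, A → queue [O, N, D, Q, I, H, J, E, A]
Visit O → queue [N, D, Q, I, H, J, E, A]
Visit N → queue [D, Q, I, H, J, E, A]
Visit D → queue [Q, I, H, J, E, A]
Visit Q → queue [I, H, J, E, A]
Visit I; enqueue G → queue [H, J, E, A, G]
Visit H; enqueue F → queue [J, E, A, G, F]
Visit J; enqueue B → queue [E, A, G, F, B]
Visit E → queue [A, G, F, B]
Visit A → queue [G, F, B]
Visit G → queue [F, B]
Visit F → queue [B]
Visit B → queue []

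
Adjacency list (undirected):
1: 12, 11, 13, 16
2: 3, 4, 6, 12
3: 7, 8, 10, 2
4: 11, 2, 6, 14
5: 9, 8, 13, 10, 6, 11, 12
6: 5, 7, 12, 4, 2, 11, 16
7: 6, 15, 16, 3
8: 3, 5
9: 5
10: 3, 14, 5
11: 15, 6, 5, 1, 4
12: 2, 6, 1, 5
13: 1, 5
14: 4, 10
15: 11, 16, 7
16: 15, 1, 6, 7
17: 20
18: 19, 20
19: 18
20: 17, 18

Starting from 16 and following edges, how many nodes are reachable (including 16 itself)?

16

BFS from 16 visits: 16, 15, 7, 6, 1, 11, 3, 12, 5, 4, 2, 13, 10, 8, 9, 14
Reachable nodes: 16 of 20 total.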